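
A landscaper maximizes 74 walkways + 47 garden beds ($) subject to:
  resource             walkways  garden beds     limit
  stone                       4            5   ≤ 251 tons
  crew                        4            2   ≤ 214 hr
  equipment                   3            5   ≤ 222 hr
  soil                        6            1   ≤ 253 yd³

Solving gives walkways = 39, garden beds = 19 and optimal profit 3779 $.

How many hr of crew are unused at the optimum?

crew used = 4·39 + 2·19 = 194; slack = 214 − 194 = 20.

20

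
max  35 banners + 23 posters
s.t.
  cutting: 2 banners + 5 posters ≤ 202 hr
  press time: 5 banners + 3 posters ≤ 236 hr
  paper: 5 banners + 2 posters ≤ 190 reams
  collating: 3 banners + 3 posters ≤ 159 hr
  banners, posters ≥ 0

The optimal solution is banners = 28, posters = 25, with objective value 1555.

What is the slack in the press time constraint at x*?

21

press time used = 5·28 + 3·25 = 215; slack = 236 − 215 = 21.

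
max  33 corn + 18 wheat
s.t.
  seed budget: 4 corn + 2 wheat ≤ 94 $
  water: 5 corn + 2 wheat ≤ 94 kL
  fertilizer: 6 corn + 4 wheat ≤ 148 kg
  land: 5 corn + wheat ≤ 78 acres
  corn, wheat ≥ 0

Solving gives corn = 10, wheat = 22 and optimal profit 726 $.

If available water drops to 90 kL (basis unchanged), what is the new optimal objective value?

Binding: water and fertilizer. Non-binding: seed budget (10 unused), land (6 unused).
Since seed budget, land are not tight, their duals are 0.
The binding rows give the dual system: 5·y_water + 6·y_fertilizer = 33 and 2·y_water + 4·y_fertilizer = 18.
→ y_water = 3 and y_fertilizer = 3.
Δz = y_water·Δb = 3 × (-4) = -12, so new z* = 726 − 12 = 714.

714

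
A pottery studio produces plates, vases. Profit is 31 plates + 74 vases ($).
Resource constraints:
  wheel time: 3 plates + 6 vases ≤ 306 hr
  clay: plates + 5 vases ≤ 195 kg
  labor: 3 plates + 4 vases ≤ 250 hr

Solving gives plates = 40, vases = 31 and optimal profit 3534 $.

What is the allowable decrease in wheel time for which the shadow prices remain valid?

Binding constraints: wheel time, clay. The basis is B = [[3,6],[1,5]] with det 9.
Per unit decrease in wheel time, x* moves by d = (-0.5556, 0.1111).
The basis stays optimal until plates reaches 0; allowable decrease = 72 hr.

72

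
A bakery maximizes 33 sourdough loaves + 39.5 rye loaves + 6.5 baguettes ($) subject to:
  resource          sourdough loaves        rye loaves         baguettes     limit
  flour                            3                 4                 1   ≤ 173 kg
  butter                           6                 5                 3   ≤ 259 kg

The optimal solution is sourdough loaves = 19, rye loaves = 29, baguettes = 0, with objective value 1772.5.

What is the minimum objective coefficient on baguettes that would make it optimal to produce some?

12.5

At the optimum: flour uses 173 of 173 (binding); butter uses 259 of 259 (binding).
Dual feasibility on the basic columns requires 3·y_flour + 6·y_butter = 33, 4·y_flour + 5·y_butter = 39.5.
Solving: y_flour = 8, y_butter = 1.5.
baguettes enters the basis when its profit ≥ yᵀa₃ = 8·1 + 1.5·3 = 12.5.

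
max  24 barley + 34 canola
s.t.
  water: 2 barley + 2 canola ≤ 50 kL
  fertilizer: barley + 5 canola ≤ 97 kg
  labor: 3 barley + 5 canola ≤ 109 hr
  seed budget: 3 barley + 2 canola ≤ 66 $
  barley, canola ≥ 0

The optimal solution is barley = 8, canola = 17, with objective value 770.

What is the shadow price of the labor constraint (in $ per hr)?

5

At the optimum: water uses 50 of 50 (binding); fertilizer uses 93 of 97 (slack = 4); labor uses 109 of 109 (binding); seed budget uses 58 of 66 (slack = 8).
Slack constraints have shadow price 0 (complementary slackness).
The binding rows give the dual system: 2·y_water + 3·y_labor = 24 and 2·y_water + 5·y_labor = 34.
This yields shadow prices y_water = 4.5, y_labor = 5.
Shadow price of labor = 5.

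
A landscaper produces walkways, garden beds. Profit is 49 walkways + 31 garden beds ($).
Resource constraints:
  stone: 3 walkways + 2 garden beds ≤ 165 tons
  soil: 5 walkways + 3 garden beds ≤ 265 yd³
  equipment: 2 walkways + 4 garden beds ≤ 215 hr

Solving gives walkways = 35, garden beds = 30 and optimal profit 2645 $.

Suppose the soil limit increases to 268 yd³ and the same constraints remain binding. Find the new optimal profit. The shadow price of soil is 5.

2660

Δb = 3, so new z* = 2645 + (5)·(3) = 2645 + 15 = 2660.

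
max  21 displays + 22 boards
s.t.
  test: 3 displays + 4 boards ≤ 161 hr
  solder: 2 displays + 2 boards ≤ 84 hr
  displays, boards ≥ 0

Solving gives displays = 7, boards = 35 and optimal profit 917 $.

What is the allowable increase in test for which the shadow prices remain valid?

Binding constraints: test, solder. The basis is B = [[3,4],[2,2]] with det -2.
Per unit increase in test, x* moves by d = (-1, 1).
The basis stays optimal until displays reaches 0; allowable increase = 7 hr.

7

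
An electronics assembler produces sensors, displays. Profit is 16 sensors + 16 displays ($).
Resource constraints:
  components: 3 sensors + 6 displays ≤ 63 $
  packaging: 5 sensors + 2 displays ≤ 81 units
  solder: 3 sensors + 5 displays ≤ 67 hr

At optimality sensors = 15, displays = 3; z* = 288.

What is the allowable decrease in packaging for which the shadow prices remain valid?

60

Binding constraints: components, packaging. The basis is B = [[3,6],[5,2]] with det -24.
Per unit decrease in packaging, x* moves by d = (-0.25, 0.125).
The basis stays optimal until sensors reaches 0; allowable decrease = 60 units.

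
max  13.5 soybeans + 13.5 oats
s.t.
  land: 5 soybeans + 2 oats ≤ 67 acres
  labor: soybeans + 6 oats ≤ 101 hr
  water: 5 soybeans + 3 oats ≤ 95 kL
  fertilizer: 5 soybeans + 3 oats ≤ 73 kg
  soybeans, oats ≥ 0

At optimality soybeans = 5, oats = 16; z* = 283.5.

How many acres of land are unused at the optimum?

land used = 5·5 + 2·16 = 57; slack = 67 − 57 = 10.

10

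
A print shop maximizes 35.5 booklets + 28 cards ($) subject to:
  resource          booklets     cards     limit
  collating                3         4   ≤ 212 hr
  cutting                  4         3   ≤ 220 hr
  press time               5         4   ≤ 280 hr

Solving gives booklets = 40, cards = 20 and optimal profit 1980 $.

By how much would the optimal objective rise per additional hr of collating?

0

Binding: cutting and press time. Non-binding: collating (12 unused).
By complementary slackness, y = 0 for the non-binding constraint.
The binding rows give the dual system: 4·y_cutting + 5·y_press time = 35.5 and 3·y_cutting + 4·y_press time = 28.
→ y_cutting = 2 and y_press time = 5.5.
Shadow price of collating = 0.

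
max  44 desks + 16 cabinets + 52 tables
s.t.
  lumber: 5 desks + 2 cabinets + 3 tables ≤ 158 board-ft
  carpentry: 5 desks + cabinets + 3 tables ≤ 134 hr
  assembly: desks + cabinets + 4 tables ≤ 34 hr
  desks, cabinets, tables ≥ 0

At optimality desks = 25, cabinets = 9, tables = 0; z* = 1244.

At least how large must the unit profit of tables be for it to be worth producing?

57

At the optimum: lumber uses 143 of 158 (slack = 15); carpentry uses 134 of 134 (binding); assembly uses 34 of 34 (binding).
Since lumber is not tight, its dual is 0.
The binding rows give the dual system: 5·y_carpentry + 1·y_assembly = 44 and 1·y_carpentry + 1·y_assembly = 16.
Solving: y_carpentry = 7, y_assembly = 9.
tables enters the basis when its profit ≥ yᵀa₃ = 7·3 + 9·4 = 57.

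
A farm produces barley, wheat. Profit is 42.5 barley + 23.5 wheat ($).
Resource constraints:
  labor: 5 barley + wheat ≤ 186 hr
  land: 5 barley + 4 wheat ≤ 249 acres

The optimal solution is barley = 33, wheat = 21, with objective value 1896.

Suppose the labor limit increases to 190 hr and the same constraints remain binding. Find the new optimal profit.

1910

At the optimum: labor uses 186 of 186 (binding); land uses 249 of 249 (binding).
From A_Bᵀ y = c: 5·y_labor + 5·y_land = 42.5; 1·y_labor + 4·y_land = 23.5.
Solving: y_labor = 3.5, y_land = 5.
Δz = y_labor·Δb = 3.5 × (4) = 14, so new z* = 1896 + 14 = 1910.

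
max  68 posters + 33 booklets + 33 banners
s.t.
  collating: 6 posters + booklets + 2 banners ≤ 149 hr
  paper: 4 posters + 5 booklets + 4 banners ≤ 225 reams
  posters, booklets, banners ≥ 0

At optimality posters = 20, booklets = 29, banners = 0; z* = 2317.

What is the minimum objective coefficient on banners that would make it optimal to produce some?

At the optimum: collating uses 149 of 149 (binding); paper uses 225 of 225 (binding).
The binding rows give the dual system: 6·y_collating + 4·y_paper = 68 and 1·y_collating + 5·y_paper = 33.
This yields shadow prices y_collating = 8, y_paper = 5.
banners enters the basis when its profit ≥ yᵀa₃ = 8·2 + 5·4 = 36.

36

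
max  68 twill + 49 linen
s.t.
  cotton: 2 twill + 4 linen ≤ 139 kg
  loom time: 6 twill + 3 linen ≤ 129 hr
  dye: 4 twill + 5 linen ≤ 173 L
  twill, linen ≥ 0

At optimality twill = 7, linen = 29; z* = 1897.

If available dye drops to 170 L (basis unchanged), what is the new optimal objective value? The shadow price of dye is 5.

1882

Δb = -3, so new z* = 1897 + (5)·(-3) = 1897 − 15 = 1882.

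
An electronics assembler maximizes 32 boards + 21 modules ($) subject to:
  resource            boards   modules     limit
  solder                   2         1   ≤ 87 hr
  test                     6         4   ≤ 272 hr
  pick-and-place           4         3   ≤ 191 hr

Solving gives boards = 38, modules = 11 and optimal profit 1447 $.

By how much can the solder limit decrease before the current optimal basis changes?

Binding constraints: solder, test. The basis is B = [[2,1],[6,4]] with det 2.
Per unit decrease in solder, x* moves by d = (-2, 3).
The basis stays optimal until pick-and-place becomes binding; allowable decrease = 6 hr.

6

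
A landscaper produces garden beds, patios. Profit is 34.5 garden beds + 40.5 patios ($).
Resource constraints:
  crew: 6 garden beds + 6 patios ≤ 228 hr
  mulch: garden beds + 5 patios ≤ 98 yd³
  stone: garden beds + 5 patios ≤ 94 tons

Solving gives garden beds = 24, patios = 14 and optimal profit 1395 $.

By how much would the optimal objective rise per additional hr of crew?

Binding: crew and stone. Non-binding: mulch (4 unused).
Since mulch is not tight, its dual is 0.
From A_Bᵀ y = c: 6·y_crew + 1·y_stone = 34.5; 6·y_crew + 5·y_stone = 40.5.
Solving: y_crew = 5.5, y_stone = 1.5.
Shadow price of crew = 5.5.

5.5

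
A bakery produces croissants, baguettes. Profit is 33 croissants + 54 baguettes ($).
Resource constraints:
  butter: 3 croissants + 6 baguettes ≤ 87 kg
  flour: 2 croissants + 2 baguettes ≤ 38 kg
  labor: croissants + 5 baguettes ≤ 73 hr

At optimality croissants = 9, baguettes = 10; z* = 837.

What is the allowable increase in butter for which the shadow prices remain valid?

10.5

Binding constraints: butter, flour. The basis is B = [[3,6],[2,2]] with det -6.
Per unit increase in butter, x* moves by d = (-0.3333, 0.3333).
The basis stays optimal until labor becomes binding; allowable increase = 10.5 kg.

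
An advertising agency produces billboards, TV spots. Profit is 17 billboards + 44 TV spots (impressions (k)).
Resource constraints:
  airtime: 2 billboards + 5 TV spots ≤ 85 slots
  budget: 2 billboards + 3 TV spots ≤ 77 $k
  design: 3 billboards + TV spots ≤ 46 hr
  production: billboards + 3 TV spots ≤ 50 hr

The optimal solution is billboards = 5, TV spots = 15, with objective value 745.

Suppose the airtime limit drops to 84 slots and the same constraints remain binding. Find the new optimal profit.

Check each constraint at x*: airtime 85/85 (tight); budget 55/77 (slack 22); design 30/46 (slack 16); production 50/50 (tight).
Since budget, design are not tight, their duals are 0.
Dual feasibility on the basic columns requires 2·y_airtime + 1·y_production = 17, 5·y_airtime + 3·y_production = 44.
→ y_airtime = 7 and y_production = 3.
Δz = y_airtime·Δb = 7 × (-1) = -7, so new z* = 745 − 7 = 738.

738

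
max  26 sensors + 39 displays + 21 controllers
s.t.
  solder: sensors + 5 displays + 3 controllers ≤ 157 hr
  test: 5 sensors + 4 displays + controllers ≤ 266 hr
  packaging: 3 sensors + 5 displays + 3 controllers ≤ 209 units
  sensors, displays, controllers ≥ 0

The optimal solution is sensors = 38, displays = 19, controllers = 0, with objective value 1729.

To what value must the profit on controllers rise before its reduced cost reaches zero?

22

At the optimum: solder uses 133 of 157 (slack = 24); test uses 266 of 266 (binding); packaging uses 209 of 209 (binding).
By complementary slackness, y = 0 for the non-binding constraint.
From A_Bᵀ y = c: 5·y_test + 3·y_packaging = 26; 4·y_test + 5·y_packaging = 39.
This yields shadow prices y_test = 1, y_packaging = 7.
controllers enters the basis when its profit ≥ yᵀa₃ = 1·1 + 7·3 = 22.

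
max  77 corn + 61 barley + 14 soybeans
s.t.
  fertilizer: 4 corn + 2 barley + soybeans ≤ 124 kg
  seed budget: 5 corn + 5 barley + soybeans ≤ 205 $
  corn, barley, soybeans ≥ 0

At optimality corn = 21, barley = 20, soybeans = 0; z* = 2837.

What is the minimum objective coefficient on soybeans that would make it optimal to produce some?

17

At the optimum: fertilizer uses 124 of 124 (binding); seed budget uses 205 of 205 (binding).
From A_Bᵀ y = c: 4·y_fertilizer + 5·y_seed budget = 77; 2·y_fertilizer + 5·y_seed budget = 61.
→ y_fertilizer = 8 and y_seed budget = 9.
soybeans enters the basis when its profit ≥ yᵀa₃ = 8·1 + 9·1 = 17.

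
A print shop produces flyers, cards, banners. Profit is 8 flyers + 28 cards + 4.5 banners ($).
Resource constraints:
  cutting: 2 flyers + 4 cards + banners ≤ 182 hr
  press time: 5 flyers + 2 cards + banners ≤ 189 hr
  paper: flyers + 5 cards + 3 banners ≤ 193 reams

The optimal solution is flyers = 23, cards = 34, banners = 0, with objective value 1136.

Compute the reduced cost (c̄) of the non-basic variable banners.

-9.5

Binding: cutting and paper. Non-binding: press time (6 unused).
Since press time is not tight, its dual is 0.
Dual feasibility on the basic columns requires 2·y_cutting + 1·y_paper = 8, 4·y_cutting + 5·y_paper = 28.
→ y_cutting = 2 and y_paper = 4.
Reduced cost of banners: c₃ − yᵀa₃ = 4.5 − (2·1 + 4·3) = 4.5 − 14 = -9.5.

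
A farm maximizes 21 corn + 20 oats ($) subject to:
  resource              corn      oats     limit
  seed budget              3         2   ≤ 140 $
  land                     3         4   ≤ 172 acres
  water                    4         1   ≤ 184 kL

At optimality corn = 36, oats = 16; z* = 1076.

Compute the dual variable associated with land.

3

Check each constraint at x*: seed budget 140/140 (tight); land 172/172 (tight); water 160/184 (slack 24).
Slack constraints have shadow price 0 (complementary slackness).
The binding rows give the dual system: 3·y_seed budget + 3·y_land = 21 and 2·y_seed budget + 4·y_land = 20.
This yields shadow prices y_seed budget = 4, y_land = 3.
Shadow price of land = 3.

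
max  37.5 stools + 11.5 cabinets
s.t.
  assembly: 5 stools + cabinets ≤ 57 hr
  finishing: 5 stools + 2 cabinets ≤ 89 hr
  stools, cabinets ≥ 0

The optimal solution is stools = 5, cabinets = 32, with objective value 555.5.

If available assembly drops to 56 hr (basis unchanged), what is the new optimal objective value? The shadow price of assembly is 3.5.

Δb = -1, so new z* = 555.5 + (3.5)·(-1) = 555.5 − 3.5 = 552.

552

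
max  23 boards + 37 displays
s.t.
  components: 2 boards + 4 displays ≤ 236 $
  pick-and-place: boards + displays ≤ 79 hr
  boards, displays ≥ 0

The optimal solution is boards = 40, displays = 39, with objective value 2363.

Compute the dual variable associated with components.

7

At the optimum: components uses 236 of 236 (binding); pick-and-place uses 79 of 79 (binding).
From A_Bᵀ y = c: 2·y_components + 1·y_pick-and-place = 23; 4·y_components + 1·y_pick-and-place = 37.
This yields shadow prices y_components = 7, y_pick-and-place = 9.
Shadow price of components = 7.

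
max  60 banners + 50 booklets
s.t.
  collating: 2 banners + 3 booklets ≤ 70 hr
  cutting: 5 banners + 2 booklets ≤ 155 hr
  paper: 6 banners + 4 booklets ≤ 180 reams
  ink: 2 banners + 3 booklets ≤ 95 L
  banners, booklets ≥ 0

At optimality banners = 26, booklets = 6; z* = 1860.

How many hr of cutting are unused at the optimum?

13

cutting used = 5·26 + 2·6 = 142; slack = 155 − 142 = 13.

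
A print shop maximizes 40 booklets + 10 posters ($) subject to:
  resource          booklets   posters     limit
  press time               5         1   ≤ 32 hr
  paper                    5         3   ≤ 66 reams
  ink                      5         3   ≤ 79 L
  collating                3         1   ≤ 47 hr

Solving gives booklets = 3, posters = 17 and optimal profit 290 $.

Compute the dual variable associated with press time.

Binding: press time and paper. Non-binding: ink (13 unused), collating (21 unused).
By complementary slackness, y = 0 for the non-binding constraints.
The binding rows give the dual system: 5·y_press time + 5·y_paper = 40 and 1·y_press time + 3·y_paper = 10.
→ y_press time = 7 and y_paper = 1.
Shadow price of press time = 7.

7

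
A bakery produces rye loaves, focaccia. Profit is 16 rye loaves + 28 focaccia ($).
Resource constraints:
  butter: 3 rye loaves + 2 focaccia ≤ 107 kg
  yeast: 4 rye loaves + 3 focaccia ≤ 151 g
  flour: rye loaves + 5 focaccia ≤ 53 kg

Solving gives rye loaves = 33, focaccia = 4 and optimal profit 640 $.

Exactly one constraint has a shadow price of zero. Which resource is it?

butter: 107/107 (binding)
yeast: 144/151 (slack 7)
flour: 53/53 (binding)
By complementary slackness, a constraint with positive slack has shadow price 0 → yeast.

yeast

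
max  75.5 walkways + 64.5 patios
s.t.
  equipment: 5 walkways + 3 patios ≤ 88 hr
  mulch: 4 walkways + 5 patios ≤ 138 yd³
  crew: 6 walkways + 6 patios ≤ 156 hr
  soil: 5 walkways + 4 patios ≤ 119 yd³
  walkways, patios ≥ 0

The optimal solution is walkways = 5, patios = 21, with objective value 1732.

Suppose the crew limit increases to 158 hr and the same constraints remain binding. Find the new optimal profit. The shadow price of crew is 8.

1748

Δb = 2, so new z* = 1732 + (8)·(2) = 1732 + 16 = 1748.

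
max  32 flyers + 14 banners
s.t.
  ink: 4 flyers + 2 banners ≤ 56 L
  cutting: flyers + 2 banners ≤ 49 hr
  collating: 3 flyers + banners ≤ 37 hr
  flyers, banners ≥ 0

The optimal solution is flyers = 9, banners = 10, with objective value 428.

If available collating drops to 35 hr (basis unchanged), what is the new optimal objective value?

420

Check each constraint at x*: ink 56/56 (tight); cutting 29/49 (slack 20); collating 37/37 (tight).
Since cutting is not tight, its dual is 0.
Dual feasibility on the basic columns requires 4·y_ink + 3·y_collating = 32, 2·y_ink + 1·y_collating = 14.
→ y_ink = 5 and y_collating = 4.
Δz = y_collating·Δb = 4 × (-2) = -8, so new z* = 428 − 8 = 420.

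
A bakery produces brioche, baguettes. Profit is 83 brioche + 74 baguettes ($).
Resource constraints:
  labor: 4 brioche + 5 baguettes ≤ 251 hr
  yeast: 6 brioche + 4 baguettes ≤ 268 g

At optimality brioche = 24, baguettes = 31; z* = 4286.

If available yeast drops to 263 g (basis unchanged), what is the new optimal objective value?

4243.5

Both labor and yeast are binding at x*.
Dual feasibility on the basic columns requires 4·y_labor + 6·y_yeast = 83, 5·y_labor + 4·y_yeast = 74.
→ y_labor = 8 and y_yeast = 8.5.
Δz = y_yeast·Δb = 8.5 × (-5) = -42.5, so new z* = 4286 − 42.5 = 4243.5.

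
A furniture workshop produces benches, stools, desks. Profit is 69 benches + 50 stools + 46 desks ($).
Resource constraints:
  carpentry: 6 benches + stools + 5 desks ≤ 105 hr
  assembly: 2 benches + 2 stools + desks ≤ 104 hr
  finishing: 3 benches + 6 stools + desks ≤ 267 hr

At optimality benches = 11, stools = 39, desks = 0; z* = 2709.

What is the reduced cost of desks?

Check each constraint at x*: carpentry 105/105 (tight); assembly 100/104 (slack 4); finishing 267/267 (tight).
Slack constraints have shadow price 0 (complementary slackness).
From A_Bᵀ y = c: 6·y_carpentry + 3·y_finishing = 69; 1·y_carpentry + 6·y_finishing = 50.
Solving: y_carpentry = 8, y_finishing = 7.
Reduced cost of desks: c₃ − yᵀa₃ = 46 − (8·5 + 7·1) = 46 − 47 = -1.

-1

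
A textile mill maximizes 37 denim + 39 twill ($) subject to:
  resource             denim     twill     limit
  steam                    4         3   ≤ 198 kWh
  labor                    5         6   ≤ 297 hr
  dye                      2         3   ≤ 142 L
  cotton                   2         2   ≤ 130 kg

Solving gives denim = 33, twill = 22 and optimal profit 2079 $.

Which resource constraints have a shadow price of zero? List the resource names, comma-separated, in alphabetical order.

cotton, dye

steam: 198/198 (binding)
labor: 297/297 (binding)
dye: 132/142 (slack 10)
cotton: 110/130 (slack 20)
By complementary slackness, a constraint with positive slack has shadow price 0 → cotton, dye.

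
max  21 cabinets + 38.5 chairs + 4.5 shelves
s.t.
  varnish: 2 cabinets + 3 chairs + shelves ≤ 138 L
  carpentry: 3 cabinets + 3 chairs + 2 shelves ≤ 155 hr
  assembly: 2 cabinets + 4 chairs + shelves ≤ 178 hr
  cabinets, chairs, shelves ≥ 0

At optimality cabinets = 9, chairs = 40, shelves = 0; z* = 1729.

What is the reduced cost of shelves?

Binding: varnish and assembly. Non-binding: carpentry (8 unused).
Since carpentry is not tight, its dual is 0.
The binding rows give the dual system: 2·y_varnish + 2·y_assembly = 21 and 3·y_varnish + 4·y_assembly = 38.5.
This yields shadow prices y_varnish = 3.5, y_assembly = 7.
Reduced cost of shelves: c₃ − yᵀa₃ = 4.5 − (3.5·1 + 7·1) = 4.5 − 10.5 = -6.

-6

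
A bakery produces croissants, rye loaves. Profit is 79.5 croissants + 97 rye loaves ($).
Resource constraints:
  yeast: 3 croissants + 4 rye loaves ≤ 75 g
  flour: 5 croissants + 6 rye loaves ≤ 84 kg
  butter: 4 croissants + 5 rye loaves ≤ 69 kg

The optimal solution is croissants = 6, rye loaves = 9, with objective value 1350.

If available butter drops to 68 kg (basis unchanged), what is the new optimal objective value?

Check each constraint at x*: yeast 54/75 (slack 21); flour 84/84 (tight); butter 69/69 (tight).
Since yeast is not tight, its dual is 0.
The binding rows give the dual system: 5·y_flour + 4·y_butter = 79.5 and 6·y_flour + 5·y_butter = 97.
This yields shadow prices y_flour = 9.5, y_butter = 8.
Δz = y_butter·Δb = 8 × (-1) = -8, so new z* = 1350 − 8 = 1342.

1342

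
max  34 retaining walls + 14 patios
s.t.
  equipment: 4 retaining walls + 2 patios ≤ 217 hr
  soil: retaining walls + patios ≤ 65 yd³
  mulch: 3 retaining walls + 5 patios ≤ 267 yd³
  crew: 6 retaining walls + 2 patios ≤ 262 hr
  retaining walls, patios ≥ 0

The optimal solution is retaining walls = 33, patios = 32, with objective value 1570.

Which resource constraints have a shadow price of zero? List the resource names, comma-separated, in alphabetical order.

equipment, mulch

equipment: 196/217 (slack 21)
soil: 65/65 (binding)
mulch: 259/267 (slack 8)
crew: 262/262 (binding)
By complementary slackness, a constraint with positive slack has shadow price 0 → equipment, mulch.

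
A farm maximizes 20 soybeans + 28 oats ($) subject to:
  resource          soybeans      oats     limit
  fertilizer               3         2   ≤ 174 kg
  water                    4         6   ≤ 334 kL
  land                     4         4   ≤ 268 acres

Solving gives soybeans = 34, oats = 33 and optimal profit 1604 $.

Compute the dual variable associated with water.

Check each constraint at x*: fertilizer 168/174 (slack 6); water 334/334 (tight); land 268/268 (tight).
By complementary slackness, y = 0 for the non-binding constraint.
Dual feasibility on the basic columns requires 4·y_water + 4·y_land = 20, 6·y_water + 4·y_land = 28.
→ y_water = 4 and y_land = 1.
Shadow price of water = 4.

4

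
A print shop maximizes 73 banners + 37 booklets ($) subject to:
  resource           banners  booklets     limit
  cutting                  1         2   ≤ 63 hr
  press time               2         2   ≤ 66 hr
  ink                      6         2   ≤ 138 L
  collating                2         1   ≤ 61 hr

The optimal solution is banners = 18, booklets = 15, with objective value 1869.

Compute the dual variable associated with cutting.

0

Binding: press time and ink. Non-binding: cutting (15 unused), collating (10 unused).
Slack constraints have shadow price 0 (complementary slackness).
The binding rows give the dual system: 2·y_press time + 6·y_ink = 73 and 2·y_press time + 2·y_ink = 37.
→ y_press time = 9.5 and y_ink = 9.
Shadow price of cutting = 0.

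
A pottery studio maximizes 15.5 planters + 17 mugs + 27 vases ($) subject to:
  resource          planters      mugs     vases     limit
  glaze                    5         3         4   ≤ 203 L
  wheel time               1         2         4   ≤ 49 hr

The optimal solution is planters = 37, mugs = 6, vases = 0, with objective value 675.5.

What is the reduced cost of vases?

-3

Check each constraint at x*: glaze 203/203 (tight); wheel time 49/49 (tight).
Dual feasibility on the basic columns requires 5·y_glaze + 1·y_wheel time = 15.5, 3·y_glaze + 2·y_wheel time = 17.
Solving: y_glaze = 2, y_wheel time = 5.5.
Reduced cost of vases: c₃ − yᵀa₃ = 27 − (2·4 + 5.5·4) = 27 − 30 = -3.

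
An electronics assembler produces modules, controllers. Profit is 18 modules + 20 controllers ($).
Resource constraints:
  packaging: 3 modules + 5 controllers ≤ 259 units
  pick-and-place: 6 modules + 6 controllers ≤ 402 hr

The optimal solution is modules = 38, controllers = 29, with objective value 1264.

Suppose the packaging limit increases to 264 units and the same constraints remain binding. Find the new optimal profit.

1269

At the optimum: packaging uses 259 of 259 (binding); pick-and-place uses 402 of 402 (binding).
The binding rows give the dual system: 3·y_packaging + 6·y_pick-and-place = 18 and 5·y_packaging + 6·y_pick-and-place = 20.
→ y_packaging = 1 and y_pick-and-place = 2.5.
Δz = y_packaging·Δb = 1 × (5) = 5, so new z* = 1264 + 5 = 1269.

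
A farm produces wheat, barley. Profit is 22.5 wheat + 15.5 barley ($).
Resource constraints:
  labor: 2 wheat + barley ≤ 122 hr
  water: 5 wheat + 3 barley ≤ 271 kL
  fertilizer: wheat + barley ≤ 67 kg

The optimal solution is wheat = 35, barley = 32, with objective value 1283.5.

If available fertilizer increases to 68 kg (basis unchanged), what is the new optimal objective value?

1288.5

Check each constraint at x*: labor 102/122 (slack 20); water 271/271 (tight); fertilizer 67/67 (tight).
Slack constraints have shadow price 0 (complementary slackness).
Dual feasibility on the basic columns requires 5·y_water + 1·y_fertilizer = 22.5, 3·y_water + 1·y_fertilizer = 15.5.
Solving: y_water = 3.5, y_fertilizer = 5.
Δz = y_fertilizer·Δb = 5 × (1) = 5, so new z* = 1283.5 + 5 = 1288.5.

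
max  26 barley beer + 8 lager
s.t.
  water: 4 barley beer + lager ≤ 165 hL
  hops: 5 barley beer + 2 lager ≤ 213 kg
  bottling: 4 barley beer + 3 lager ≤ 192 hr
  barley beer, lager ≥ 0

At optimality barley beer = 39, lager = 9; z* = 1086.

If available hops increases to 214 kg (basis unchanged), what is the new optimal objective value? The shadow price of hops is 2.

Δb = 1, so new z* = 1086 + (2)·(1) = 1086 + 2 = 1088.

1088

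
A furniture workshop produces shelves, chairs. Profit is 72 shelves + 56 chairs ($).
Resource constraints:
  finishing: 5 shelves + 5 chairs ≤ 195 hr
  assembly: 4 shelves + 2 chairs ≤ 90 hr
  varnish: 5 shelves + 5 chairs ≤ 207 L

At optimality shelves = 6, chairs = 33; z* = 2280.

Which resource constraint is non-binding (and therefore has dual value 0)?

varnish

finishing: 195/195 (binding)
assembly: 90/90 (binding)
varnish: 195/207 (slack 12)
By complementary slackness, a constraint with positive slack has shadow price 0 → varnish.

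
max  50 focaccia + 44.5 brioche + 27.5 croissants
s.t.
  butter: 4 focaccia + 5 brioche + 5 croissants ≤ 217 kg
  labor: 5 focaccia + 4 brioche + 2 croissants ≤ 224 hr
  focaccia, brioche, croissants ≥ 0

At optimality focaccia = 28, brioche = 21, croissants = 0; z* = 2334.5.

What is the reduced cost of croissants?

-1

Check each constraint at x*: butter 217/217 (tight); labor 224/224 (tight).
Dual feasibility on the basic columns requires 4·y_butter + 5·y_labor = 50, 5·y_butter + 4·y_labor = 44.5.
This yields shadow prices y_butter = 2.5, y_labor = 8.
Reduced cost of croissants: c₃ − yᵀa₃ = 27.5 − (2.5·5 + 8·2) = 27.5 − 28.5 = -1.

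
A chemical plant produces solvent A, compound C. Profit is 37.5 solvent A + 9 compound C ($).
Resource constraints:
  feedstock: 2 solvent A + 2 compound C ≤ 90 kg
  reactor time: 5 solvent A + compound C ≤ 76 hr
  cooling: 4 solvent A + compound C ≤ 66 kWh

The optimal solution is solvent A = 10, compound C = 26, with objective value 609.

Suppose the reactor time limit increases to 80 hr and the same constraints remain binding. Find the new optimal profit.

Binding: reactor time and cooling. Non-binding: feedstock (18 unused).
Since feedstock is not tight, its dual is 0.
From A_Bᵀ y = c: 5·y_reactor time + 4·y_cooling = 37.5; 1·y_reactor time + 1·y_cooling = 9.
Solving: y_reactor time = 1.5, y_cooling = 7.5.
Δz = y_reactor time·Δb = 1.5 × (4) = 6, so new z* = 609 + 6 = 615.

615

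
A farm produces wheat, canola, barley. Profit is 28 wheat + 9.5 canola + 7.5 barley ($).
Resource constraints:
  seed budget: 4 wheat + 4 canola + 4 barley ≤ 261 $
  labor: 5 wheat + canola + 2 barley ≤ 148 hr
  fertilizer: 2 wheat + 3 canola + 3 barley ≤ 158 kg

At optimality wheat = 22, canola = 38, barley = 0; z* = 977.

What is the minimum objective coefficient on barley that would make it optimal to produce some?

Check each constraint at x*: seed budget 240/261 (slack 21); labor 148/148 (tight); fertilizer 158/158 (tight).
Since seed budget is not tight, its dual is 0.
Dual feasibility on the basic columns requires 5·y_labor + 2·y_fertilizer = 28, 1·y_labor + 3·y_fertilizer = 9.5.
This yields shadow prices y_labor = 5, y_fertilizer = 1.5.
barley enters the basis when its profit ≥ yᵀa₃ = 5·2 + 1.5·3 = 14.5.

14.5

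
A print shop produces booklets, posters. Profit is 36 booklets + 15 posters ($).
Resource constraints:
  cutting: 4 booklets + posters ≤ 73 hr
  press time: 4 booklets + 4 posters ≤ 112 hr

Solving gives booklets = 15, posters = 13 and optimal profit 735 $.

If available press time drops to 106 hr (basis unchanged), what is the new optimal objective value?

Check each constraint at x*: cutting 73/73 (tight); press time 112/112 (tight).
Dual feasibility on the basic columns requires 4·y_cutting + 4·y_press time = 36, 1·y_cutting + 4·y_press time = 15.
→ y_cutting = 7 and y_press time = 2.
Δz = y_press time·Δb = 2 × (-6) = -12, so new z* = 735 − 12 = 723.

723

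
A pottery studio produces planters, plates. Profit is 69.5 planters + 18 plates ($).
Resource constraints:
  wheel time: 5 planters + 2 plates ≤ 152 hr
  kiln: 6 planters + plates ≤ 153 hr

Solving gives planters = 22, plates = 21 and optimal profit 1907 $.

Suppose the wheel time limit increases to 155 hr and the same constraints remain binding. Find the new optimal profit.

At the optimum: wheel time uses 152 of 152 (binding); kiln uses 153 of 153 (binding).
Dual feasibility on the basic columns requires 5·y_wheel time + 6·y_kiln = 69.5, 2·y_wheel time + 1·y_kiln = 18.
This yields shadow prices y_wheel time = 5.5, y_kiln = 7.
Δz = y_wheel time·Δb = 5.5 × (3) = 16.5, so new z* = 1907 + 16.5 = 1923.5.

1923.5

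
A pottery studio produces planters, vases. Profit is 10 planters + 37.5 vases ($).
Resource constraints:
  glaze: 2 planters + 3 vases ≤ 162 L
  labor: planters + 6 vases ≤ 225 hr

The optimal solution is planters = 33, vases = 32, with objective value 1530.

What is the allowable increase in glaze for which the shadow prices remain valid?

Binding constraints: glaze, labor. The basis is B = [[2,3],[1,6]] with det 9.
Per unit increase in glaze, x* moves by d = (0.6667, -0.1111).
The basis stays optimal until vases reaches 0; allowable increase = 288 L.

288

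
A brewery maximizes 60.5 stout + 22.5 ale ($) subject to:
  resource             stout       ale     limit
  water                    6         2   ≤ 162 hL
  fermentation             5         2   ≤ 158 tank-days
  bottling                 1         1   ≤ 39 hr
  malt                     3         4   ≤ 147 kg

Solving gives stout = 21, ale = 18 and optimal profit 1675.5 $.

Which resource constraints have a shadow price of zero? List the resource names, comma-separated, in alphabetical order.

fermentation, malt

water: 162/162 (binding)
fermentation: 141/158 (slack 17)
bottling: 39/39 (binding)
malt: 135/147 (slack 12)
By complementary slackness, a constraint with positive slack has shadow price 0 → fermentation, malt.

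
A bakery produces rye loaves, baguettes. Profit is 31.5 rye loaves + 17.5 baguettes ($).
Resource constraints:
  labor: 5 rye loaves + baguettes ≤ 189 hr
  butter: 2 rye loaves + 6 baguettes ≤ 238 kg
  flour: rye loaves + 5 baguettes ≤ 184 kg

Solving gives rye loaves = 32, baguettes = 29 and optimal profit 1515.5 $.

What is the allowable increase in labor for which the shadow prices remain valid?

406

Binding constraints: labor, butter. The basis is B = [[5,1],[2,6]] with det 28.
Per unit increase in labor, x* moves by d = (0.2143, -0.0714).
The basis stays optimal until baguettes reaches 0; allowable increase = 406 hr.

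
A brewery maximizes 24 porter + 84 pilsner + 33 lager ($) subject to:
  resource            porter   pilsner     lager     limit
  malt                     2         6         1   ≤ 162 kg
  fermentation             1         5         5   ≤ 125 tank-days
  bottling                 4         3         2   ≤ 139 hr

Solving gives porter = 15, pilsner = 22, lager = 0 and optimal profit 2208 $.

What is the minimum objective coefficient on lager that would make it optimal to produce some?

Binding: malt and fermentation. Non-binding: bottling (13 unused).
By complementary slackness, y = 0 for the non-binding constraint.
The binding rows give the dual system: 2·y_malt + 1·y_fermentation = 24 and 6·y_malt + 5·y_fermentation = 84.
This yields shadow prices y_malt = 9, y_fermentation = 6.
lager enters the basis when its profit ≥ yᵀa₃ = 9·1 + 6·5 = 39.

39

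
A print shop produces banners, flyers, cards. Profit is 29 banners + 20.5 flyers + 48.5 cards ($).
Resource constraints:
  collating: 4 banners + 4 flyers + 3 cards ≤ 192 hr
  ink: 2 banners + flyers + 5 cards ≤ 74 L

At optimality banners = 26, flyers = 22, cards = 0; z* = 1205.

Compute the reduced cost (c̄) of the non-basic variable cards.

-3

At the optimum: collating uses 192 of 192 (binding); ink uses 74 of 74 (binding).
Dual feasibility on the basic columns requires 4·y_collating + 2·y_ink = 29, 4·y_collating + 1·y_ink = 20.5.
→ y_collating = 3 and y_ink = 8.5.
Reduced cost of cards: c₃ − yᵀa₃ = 48.5 − (3·3 + 8.5·5) = 48.5 − 51.5 = -3.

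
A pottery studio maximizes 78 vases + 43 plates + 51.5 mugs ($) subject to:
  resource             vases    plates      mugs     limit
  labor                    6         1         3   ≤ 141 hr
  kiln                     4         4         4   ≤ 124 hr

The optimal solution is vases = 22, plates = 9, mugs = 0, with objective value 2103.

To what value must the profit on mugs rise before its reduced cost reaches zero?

At the optimum: labor uses 141 of 141 (binding); kiln uses 124 of 124 (binding).
Dual feasibility on the basic columns requires 6·y_labor + 4·y_kiln = 78, 1·y_labor + 4·y_kiln = 43.
This yields shadow prices y_labor = 7, y_kiln = 9.
mugs enters the basis when its profit ≥ yᵀa₃ = 7·3 + 9·4 = 57.

57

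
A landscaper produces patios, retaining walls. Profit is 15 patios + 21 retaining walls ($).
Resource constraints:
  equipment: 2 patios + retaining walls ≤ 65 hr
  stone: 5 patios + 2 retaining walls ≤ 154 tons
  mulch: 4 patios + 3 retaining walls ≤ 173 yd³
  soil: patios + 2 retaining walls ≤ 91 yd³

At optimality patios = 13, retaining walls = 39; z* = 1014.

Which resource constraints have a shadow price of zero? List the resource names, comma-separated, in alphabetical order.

mulch, stone

equipment: 65/65 (binding)
stone: 143/154 (slack 11)
mulch: 169/173 (slack 4)
soil: 91/91 (binding)
By complementary slackness, a constraint with positive slack has shadow price 0 → mulch, stone.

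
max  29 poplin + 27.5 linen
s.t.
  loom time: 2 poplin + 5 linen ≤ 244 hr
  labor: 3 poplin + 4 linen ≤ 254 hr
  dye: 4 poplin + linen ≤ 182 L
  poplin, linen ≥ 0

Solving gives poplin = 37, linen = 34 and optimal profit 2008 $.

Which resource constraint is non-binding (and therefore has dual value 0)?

loom time: 244/244 (binding)
labor: 247/254 (slack 7)
dye: 182/182 (binding)
By complementary slackness, a constraint with positive slack has shadow price 0 → labor.

labor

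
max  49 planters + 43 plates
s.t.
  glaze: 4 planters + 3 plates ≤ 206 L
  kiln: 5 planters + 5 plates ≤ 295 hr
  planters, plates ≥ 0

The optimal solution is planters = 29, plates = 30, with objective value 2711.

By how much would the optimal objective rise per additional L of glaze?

6

Check each constraint at x*: glaze 206/206 (tight); kiln 295/295 (tight).
Dual feasibility on the basic columns requires 4·y_glaze + 5·y_kiln = 49, 3·y_glaze + 5·y_kiln = 43.
→ y_glaze = 6 and y_kiln = 5.
Shadow price of glaze = 6.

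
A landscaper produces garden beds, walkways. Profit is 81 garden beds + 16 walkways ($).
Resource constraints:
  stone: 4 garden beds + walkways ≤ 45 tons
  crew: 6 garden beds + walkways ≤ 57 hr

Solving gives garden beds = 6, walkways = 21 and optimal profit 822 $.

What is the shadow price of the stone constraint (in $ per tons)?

7.5

Check each constraint at x*: stone 45/45 (tight); crew 57/57 (tight).
The binding rows give the dual system: 4·y_stone + 6·y_crew = 81 and 1·y_stone + 1·y_crew = 16.
This yields shadow prices y_stone = 7.5, y_crew = 8.5.
Shadow price of stone = 7.5.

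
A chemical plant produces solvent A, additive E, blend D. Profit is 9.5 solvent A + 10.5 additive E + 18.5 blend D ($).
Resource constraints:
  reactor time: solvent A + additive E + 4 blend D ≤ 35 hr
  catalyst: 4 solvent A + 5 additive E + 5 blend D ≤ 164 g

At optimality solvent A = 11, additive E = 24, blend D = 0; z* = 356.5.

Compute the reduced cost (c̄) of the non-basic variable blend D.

-8.5

Check each constraint at x*: reactor time 35/35 (tight); catalyst 164/164 (tight).
Dual feasibility on the basic columns requires 1·y_reactor time + 4·y_catalyst = 9.5, 1·y_reactor time + 5·y_catalyst = 10.5.
→ y_reactor time = 5.5 and y_catalyst = 1.
Reduced cost of blend D: c₃ − yᵀa₃ = 18.5 − (5.5·4 + 1·5) = 18.5 − 27 = -8.5.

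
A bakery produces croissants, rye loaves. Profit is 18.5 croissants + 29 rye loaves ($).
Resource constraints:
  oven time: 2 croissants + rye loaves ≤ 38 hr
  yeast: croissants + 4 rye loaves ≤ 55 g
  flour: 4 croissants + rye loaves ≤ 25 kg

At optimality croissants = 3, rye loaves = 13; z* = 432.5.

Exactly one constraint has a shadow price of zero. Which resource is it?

oven time: 19/38 (slack 19)
yeast: 55/55 (binding)
flour: 25/25 (binding)
By complementary slackness, a constraint with positive slack has shadow price 0 → oven time.

oven time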